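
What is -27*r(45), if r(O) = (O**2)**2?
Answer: -110716875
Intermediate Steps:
r(O) = O**4
-27*r(45) = -27*45**4 = -27*4100625 = -110716875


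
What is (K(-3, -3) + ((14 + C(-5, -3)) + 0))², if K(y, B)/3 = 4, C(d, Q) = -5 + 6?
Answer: 729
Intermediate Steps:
C(d, Q) = 1
K(y, B) = 12 (K(y, B) = 3*4 = 12)
(K(-3, -3) + ((14 + C(-5, -3)) + 0))² = (12 + ((14 + 1) + 0))² = (12 + (15 + 0))² = (12 + 15)² = 27² = 729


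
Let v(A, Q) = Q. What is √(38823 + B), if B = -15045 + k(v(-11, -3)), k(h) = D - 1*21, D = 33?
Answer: √23790 ≈ 154.24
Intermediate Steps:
k(h) = 12 (k(h) = 33 - 1*21 = 33 - 21 = 12)
B = -15033 (B = -15045 + 12 = -15033)
√(38823 + B) = √(38823 - 15033) = √23790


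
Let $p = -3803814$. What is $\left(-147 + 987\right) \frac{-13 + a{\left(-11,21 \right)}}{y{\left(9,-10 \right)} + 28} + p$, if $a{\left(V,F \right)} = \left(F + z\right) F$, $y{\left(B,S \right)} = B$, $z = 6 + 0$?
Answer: $- \frac{140275758}{37} \approx -3.7912 \cdot 10^{6}$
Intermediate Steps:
$z = 6$
$a{\left(V,F \right)} = F \left(6 + F\right)$ ($a{\left(V,F \right)} = \left(F + 6\right) F = \left(6 + F\right) F = F \left(6 + F\right)$)
$\left(-147 + 987\right) \frac{-13 + a{\left(-11,21 \right)}}{y{\left(9,-10 \right)} + 28} + p = \left(-147 + 987\right) \frac{-13 + 21 \left(6 + 21\right)}{9 + 28} - 3803814 = 840 \frac{-13 + 21 \cdot 27}{37} - 3803814 = 840 \left(-13 + 567\right) \frac{1}{37} - 3803814 = 840 \cdot 554 \cdot \frac{1}{37} - 3803814 = 840 \cdot \frac{554}{37} - 3803814 = \frac{465360}{37} - 3803814 = - \frac{140275758}{37}$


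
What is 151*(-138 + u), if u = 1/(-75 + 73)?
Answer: -41827/2 ≈ -20914.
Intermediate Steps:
u = -½ (u = 1/(-2) = -½ ≈ -0.50000)
151*(-138 + u) = 151*(-138 - ½) = 151*(-277/2) = -41827/2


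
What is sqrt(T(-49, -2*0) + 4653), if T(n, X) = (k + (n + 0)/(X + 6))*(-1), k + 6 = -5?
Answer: 17*sqrt(582)/6 ≈ 68.353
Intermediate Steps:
k = -11 (k = -6 - 5 = -11)
T(n, X) = 11 - n/(6 + X) (T(n, X) = (-11 + (n + 0)/(X + 6))*(-1) = (-11 + n/(6 + X))*(-1) = 11 - n/(6 + X))
sqrt(T(-49, -2*0) + 4653) = sqrt((66 - 1*(-49) + 11*(-2*0))/(6 - 2*0) + 4653) = sqrt((66 + 49 + 11*0)/(6 + 0) + 4653) = sqrt((66 + 49 + 0)/6 + 4653) = sqrt((1/6)*115 + 4653) = sqrt(115/6 + 4653) = sqrt(28033/6) = 17*sqrt(582)/6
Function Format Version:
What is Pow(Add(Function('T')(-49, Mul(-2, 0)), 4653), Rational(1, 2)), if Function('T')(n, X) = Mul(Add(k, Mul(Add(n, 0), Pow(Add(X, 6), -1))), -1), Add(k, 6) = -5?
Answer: Mul(Rational(17, 6), Pow(582, Rational(1, 2))) ≈ 68.353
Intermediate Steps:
k = -11 (k = Add(-6, -5) = -11)
Function('T')(n, X) = Add(11, Mul(-1, n, Pow(Add(6, X), -1))) (Function('T')(n, X) = Mul(Add(-11, Mul(Add(n, 0), Pow(Add(X, 6), -1))), -1) = Mul(Add(-11, Mul(n, Pow(Add(6, X), -1))), -1) = Add(11, Mul(-1, n, Pow(Add(6, X), -1))))
Pow(Add(Function('T')(-49, Mul(-2, 0)), 4653), Rational(1, 2)) = Pow(Add(Mul(Pow(Add(6, Mul(-2, 0)), -1), Add(66, Mul(-1, -49), Mul(11, Mul(-2, 0)))), 4653), Rational(1, 2)) = Pow(Add(Mul(Pow(Add(6, 0), -1), Add(66, 49, Mul(11, 0))), 4653), Rational(1, 2)) = Pow(Add(Mul(Pow(6, -1), Add(66, 49, 0)), 4653), Rational(1, 2)) = Pow(Add(Mul(Rational(1, 6), 115), 4653), Rational(1, 2)) = Pow(Add(Rational(115, 6), 4653), Rational(1, 2)) = Pow(Rational(28033, 6), Rational(1, 2)) = Mul(Rational(17, 6), Pow(582, Rational(1, 2)))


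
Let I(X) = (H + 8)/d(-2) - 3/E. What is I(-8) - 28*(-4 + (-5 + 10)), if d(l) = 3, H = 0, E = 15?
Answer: -383/15 ≈ -25.533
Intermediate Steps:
I(X) = 37/15 (I(X) = (0 + 8)/3 - 3/15 = 8*(1/3) - 3*1/15 = 8/3 - 1/5 = 37/15)
I(-8) - 28*(-4 + (-5 + 10)) = 37/15 - 28*(-4 + (-5 + 10)) = 37/15 - 28*(-4 + 5) = 37/15 - 28*1 = 37/15 - 28 = -383/15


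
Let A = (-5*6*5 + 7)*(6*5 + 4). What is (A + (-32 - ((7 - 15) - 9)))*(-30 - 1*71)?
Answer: 492577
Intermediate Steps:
A = -4862 (A = (-30*5 + 7)*(30 + 4) = (-150 + 7)*34 = -143*34 = -4862)
(A + (-32 - ((7 - 15) - 9)))*(-30 - 1*71) = (-4862 + (-32 - ((7 - 15) - 9)))*(-30 - 1*71) = (-4862 + (-32 - (-8 - 9)))*(-30 - 71) = (-4862 + (-32 - 1*(-17)))*(-101) = (-4862 + (-32 + 17))*(-101) = (-4862 - 15)*(-101) = -4877*(-101) = 492577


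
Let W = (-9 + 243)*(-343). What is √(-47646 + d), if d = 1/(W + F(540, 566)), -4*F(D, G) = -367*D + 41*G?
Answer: 2*I*√63540745766362/73037 ≈ 218.28*I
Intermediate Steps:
W = -80262 (W = 234*(-343) = -80262)
F(D, G) = -41*G/4 + 367*D/4 (F(D, G) = -(-367*D + 41*G)/4 = -41*G/4 + 367*D/4)
d = -2/73037 (d = 1/(-80262 + (-41/4*566 + (367/4)*540)) = 1/(-80262 + (-11603/2 + 49545)) = 1/(-80262 + 87487/2) = 1/(-73037/2) = -2/73037 ≈ -2.7383e-5)
√(-47646 + d) = √(-47646 - 2/73037) = √(-3479920904/73037) = 2*I*√63540745766362/73037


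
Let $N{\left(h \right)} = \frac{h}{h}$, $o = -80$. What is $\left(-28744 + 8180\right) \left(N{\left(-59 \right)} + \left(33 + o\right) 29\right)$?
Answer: $28008168$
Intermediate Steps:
$N{\left(h \right)} = 1$
$\left(-28744 + 8180\right) \left(N{\left(-59 \right)} + \left(33 + o\right) 29\right) = \left(-28744 + 8180\right) \left(1 + \left(33 - 80\right) 29\right) = - 20564 \left(1 - 1363\right) = \left(-20564\right) \left(-1362\right) = 28008168$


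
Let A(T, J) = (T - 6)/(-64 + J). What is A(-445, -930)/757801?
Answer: 41/68477654 ≈ 5.9874e-7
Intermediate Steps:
A(T, J) = (-6 + T)/(-64 + J)
A(-445, -930)/757801 = ((-6 - 445)/(-64 - 930))/757801 = (-451/(-994))*(1/757801) = -1/994*(-451)*(1/757801) = (451/994)*(1/757801) = 41/68477654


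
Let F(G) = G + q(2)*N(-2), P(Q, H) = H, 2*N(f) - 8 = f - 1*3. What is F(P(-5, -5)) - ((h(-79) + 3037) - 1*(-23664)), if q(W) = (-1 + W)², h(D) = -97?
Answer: -53215/2 ≈ -26608.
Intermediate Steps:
N(f) = 5/2 + f/2 (N(f) = 4 + (f - 1*3)/2 = 4 + (f - 3)/2 = 4 + (-3 + f)/2 = 4 + (-3/2 + f/2) = 5/2 + f/2)
F(G) = 3/2 + G (F(G) = G + (-1 + 2)²*(5/2 + (½)*(-2)) = G + 1²*(5/2 - 1) = G + 1*(3/2) = G + 3/2 = 3/2 + G)
F(P(-5, -5)) - ((h(-79) + 3037) - 1*(-23664)) = (3/2 - 5) - ((-97 + 3037) - 1*(-23664)) = -7/2 - (2940 + 23664) = -7/2 - 1*26604 = -7/2 - 26604 = -53215/2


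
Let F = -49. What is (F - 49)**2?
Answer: 9604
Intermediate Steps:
(F - 49)**2 = (-49 - 49)**2 = (-98)**2 = 9604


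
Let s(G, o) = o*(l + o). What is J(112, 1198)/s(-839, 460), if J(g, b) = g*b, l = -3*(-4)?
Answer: 4193/6785 ≈ 0.61798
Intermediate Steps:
l = 12
s(G, o) = o*(12 + o)
J(g, b) = b*g
J(112, 1198)/s(-839, 460) = (1198*112)/((460*(12 + 460))) = 134176/((460*472)) = 134176/217120 = 134176*(1/217120) = 4193/6785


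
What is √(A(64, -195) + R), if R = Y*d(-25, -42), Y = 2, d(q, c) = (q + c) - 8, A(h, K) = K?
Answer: I*√345 ≈ 18.574*I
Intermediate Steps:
d(q, c) = -8 + c + q (d(q, c) = (c + q) - 8 = -8 + c + q)
R = -150 (R = 2*(-8 - 42 - 25) = 2*(-75) = -150)
√(A(64, -195) + R) = √(-195 - 150) = √(-345) = I*√345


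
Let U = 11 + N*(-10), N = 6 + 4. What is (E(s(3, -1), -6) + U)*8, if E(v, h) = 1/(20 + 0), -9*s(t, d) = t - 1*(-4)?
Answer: -3558/5 ≈ -711.60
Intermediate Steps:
N = 10
s(t, d) = -4/9 - t/9 (s(t, d) = -(t - 1*(-4))/9 = -(t + 4)/9 = -(4 + t)/9 = -4/9 - t/9)
E(v, h) = 1/20
U = -89 (U = 11 + 10*(-10) = 11 - 100 = -89)
(E(s(3, -1), -6) + U)*8 = (1/20 - 89)*8 = -1779/20*8 = -3558/5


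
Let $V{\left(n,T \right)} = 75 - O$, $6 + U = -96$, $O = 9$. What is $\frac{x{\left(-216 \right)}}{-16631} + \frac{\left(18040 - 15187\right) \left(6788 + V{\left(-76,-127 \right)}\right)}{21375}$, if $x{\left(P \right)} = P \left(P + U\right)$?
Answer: $\frac{35971339058}{39498625} \approx 910.7$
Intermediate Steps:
$U = -102$ ($U = -6 - 96 = -102$)
$V{\left(n,T \right)} = 66$ ($V{\left(n,T \right)} = 75 - 9 = 66$)
$x{\left(P \right)} = P \left(-102 + P\right)$ ($x{\left(P \right)} = P \left(P - 102\right) = P \left(-102 + P\right)$)
$\frac{x{\left(-216 \right)}}{-16631} + \frac{\left(18040 - 15187\right) \left(6788 + V{\left(-76,-127 \right)}\right)}{21375} = \frac{\left(-216\right) \left(-102 - 216\right)}{-16631} + \frac{\left(18040 - 15187\right) \left(6788 + 66\right)}{21375} = \left(-216\right) \left(-318\right) \left(- \frac{1}{16631}\right) + 2853 \cdot 6854 \cdot \frac{1}{21375} = 68688 \left(- \frac{1}{16631}\right) + 19554462 \cdot \frac{1}{21375} = - \frac{68688}{16631} + \frac{2172718}{2375} = \frac{35971339058}{39498625}$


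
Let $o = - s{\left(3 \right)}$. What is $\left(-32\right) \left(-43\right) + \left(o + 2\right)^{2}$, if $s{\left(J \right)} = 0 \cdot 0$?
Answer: $1380$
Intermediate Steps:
$s{\left(J \right)} = 0$
$o = 0$ ($o = \left(-1\right) 0 = 0$)
$\left(-32\right) \left(-43\right) + \left(o + 2\right)^{2} = \left(-32\right) \left(-43\right) + \left(0 + 2\right)^{2} = 1376 + 2^{2} = 1376 + 4 = 1380$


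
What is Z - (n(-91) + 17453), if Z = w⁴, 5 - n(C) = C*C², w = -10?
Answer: -761029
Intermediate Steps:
n(C) = 5 - C³ (n(C) = 5 - C*C² = 5 - C³)
Z = 10000 (Z = (-10)⁴ = 10000)
Z - (n(-91) + 17453) = 10000 - ((5 - 1*(-91)³) + 17453) = 10000 - ((5 - 1*(-753571)) + 17453) = 10000 - ((5 + 753571) + 17453) = 10000 - (753576 + 17453) = 10000 - 1*771029 = 10000 - 771029 = -761029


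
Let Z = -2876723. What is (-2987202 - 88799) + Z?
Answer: -5952724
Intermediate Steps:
(-2987202 - 88799) + Z = (-2987202 - 88799) - 2876723 = -3076001 - 2876723 = -5952724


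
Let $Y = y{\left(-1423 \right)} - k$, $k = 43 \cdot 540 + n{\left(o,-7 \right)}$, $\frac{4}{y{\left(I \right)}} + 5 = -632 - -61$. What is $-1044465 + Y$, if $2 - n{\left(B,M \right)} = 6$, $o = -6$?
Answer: $- \frac{153746065}{144} \approx -1.0677 \cdot 10^{6}$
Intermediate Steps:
$n{\left(B,M \right)} = -4$ ($n{\left(B,M \right)} = 2 - 6 = -4$)
$y{\left(I \right)} = - \frac{1}{144}$ ($y{\left(I \right)} = \frac{4}{-5 - 571} = \frac{4}{-576} = 4 \left(- \frac{1}{576}\right) = - \frac{1}{144}$)
$k = 23216$ ($k = 43 \cdot 540 - 4 = 23220 - 4 = 23216$)
$Y = - \frac{3343105}{144}$ ($Y = - \frac{1}{144} - 23216 = - \frac{3343105}{144} \approx -23216.0$)
$-1044465 + Y = -1044465 - \frac{3343105}{144} = - \frac{153746065}{144}$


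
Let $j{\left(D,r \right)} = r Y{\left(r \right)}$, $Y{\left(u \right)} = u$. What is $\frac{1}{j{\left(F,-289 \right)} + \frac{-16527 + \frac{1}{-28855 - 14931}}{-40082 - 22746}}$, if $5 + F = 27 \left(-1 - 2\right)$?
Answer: $\frac{2750986808}{229765892842191} \approx 1.1973 \cdot 10^{-5}$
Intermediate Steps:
$F = -86$ ($F = -5 + 27 \left(-1 - 2\right) = -5 + 27 \left(-3\right) = -5 - 81 = -86$)
$j{\left(D,r \right)} = r^{2}$ ($j{\left(D,r \right)} = r r = r^{2}$)
$\frac{1}{j{\left(F,-289 \right)} + \frac{-16527 + \frac{1}{-28855 - 14931}}{-40082 - 22746}} = \frac{1}{\left(-289\right)^{2} + \frac{-16527 + \frac{1}{-28855 - 14931}}{-40082 - 22746}} = \frac{1}{83521 + \frac{-16527 + \frac{1}{-43786}}{-62828}} = \frac{1}{83521 + \left(-16527 - \frac{1}{43786}\right) \left(- \frac{1}{62828}\right)} = \frac{1}{83521 - - \frac{723651223}{2750986808}} = \frac{1}{83521 + \frac{723651223}{2750986808}} = \frac{1}{\frac{229765892842191}{2750986808}} = \frac{2750986808}{229765892842191}$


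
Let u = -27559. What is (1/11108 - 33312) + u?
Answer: -676155067/11108 ≈ -60871.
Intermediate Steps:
(1/11108 - 33312) + u = (1/11108 - 33312) - 27559 = -370029695/11108 - 27559 = -676155067/11108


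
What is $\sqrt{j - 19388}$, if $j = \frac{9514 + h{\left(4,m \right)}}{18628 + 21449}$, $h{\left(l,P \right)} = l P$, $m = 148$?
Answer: $\frac{i \sqrt{3459993334810}}{13359} \approx 139.24 i$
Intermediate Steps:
$h{\left(l,P \right)} = P l$
$j = \frac{10106}{40077}$ ($j = \frac{9514 + 148 \cdot 4}{18628 + 21449} = \frac{9514 + 592}{40077} = 10106 \cdot \frac{1}{40077} = \frac{10106}{40077} \approx 0.25216$)
$\sqrt{j - 19388} = \sqrt{\frac{10106}{40077} - 19388} = \sqrt{- \frac{777002770}{40077}} = \frac{i \sqrt{3459993334810}}{13359}$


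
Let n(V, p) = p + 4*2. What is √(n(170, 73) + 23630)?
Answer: √23711 ≈ 153.98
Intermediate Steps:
n(V, p) = 8 + p (n(V, p) = p + 8 = 8 + p)
√(n(170, 73) + 23630) = √((8 + 73) + 23630) = √(81 + 23630) = √23711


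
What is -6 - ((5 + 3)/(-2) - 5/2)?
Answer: ½ ≈ 0.50000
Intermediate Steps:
-6 - ((5 + 3)/(-2) - 5/2) = -6 - (8*(-½) - 5*½) = -6 - (-4 - 5/2) = -6 - 1*(-13/2) = -6 + 13/2 = ½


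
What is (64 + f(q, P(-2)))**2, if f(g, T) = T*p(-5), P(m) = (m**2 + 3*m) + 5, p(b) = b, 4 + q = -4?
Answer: 2401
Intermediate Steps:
q = -8 (q = -4 - 4 = -8)
P(m) = 5 + m**2 + 3*m
f(g, T) = -5*T (f(g, T) = T*(-5) = -5*T)
(64 + f(q, P(-2)))**2 = (64 - 5*(5 + (-2)**2 + 3*(-2)))**2 = (64 - 5*(5 + 4 - 6))**2 = (64 - 5*3)**2 = (64 - 15)**2 = 49**2 = 2401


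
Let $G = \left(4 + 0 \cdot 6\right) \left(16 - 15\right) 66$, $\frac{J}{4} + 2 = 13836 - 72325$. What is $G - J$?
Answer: $234228$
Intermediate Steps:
$J = -233964$ ($J = -8 + 4 \left(13836 - 72325\right) = -8 + 4 \left(-58489\right) = -8 - 233956 = -233964$)
$G = 264$ ($G = \left(4 + 0\right) 1 \cdot 66 = 4 \cdot 1 \cdot 66 = 4 \cdot 66 = 264$)
$G - J = 264 - -233964 = 264 + 233964 = 234228$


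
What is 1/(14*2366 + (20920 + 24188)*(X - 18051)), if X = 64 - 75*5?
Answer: -1/828239972 ≈ -1.2074e-9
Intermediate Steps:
X = -311 (X = 64 - 375 = -311)
1/(14*2366 + (20920 + 24188)*(X - 18051)) = 1/(14*2366 + (20920 + 24188)*(-311 - 18051)) = 1/(33124 + 45108*(-18362)) = 1/(33124 - 828273096) = 1/(-828239972) = -1/828239972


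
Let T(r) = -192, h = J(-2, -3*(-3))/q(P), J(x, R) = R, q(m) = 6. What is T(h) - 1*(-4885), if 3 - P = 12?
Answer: 4693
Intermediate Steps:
P = -9 (P = 3 - 1*12 = 3 - 12 = -9)
h = 3/2 (h = -3*(-3)/6 = 9*(⅙) = 3/2 ≈ 1.5000)
T(h) - 1*(-4885) = -192 - 1*(-4885) = -192 + 4885 = 4693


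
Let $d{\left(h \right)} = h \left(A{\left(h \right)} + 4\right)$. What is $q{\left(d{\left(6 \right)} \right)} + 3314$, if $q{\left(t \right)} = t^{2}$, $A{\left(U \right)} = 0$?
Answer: $3890$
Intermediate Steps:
$d{\left(h \right)} = 4 h$ ($d{\left(h \right)} = h \left(0 + 4\right) = h 4 = 4 h$)
$q{\left(d{\left(6 \right)} \right)} + 3314 = \left(4 \cdot 6\right)^{2} + 3314 = 24^{2} + 3314 = 576 + 3314 = 3890$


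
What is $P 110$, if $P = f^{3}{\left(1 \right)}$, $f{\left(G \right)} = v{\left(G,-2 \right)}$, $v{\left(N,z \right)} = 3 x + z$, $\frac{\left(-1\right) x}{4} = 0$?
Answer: $-880$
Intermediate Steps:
$x = 0$ ($x = \left(-4\right) 0 = 0$)
$v{\left(N,z \right)} = z$ ($v{\left(N,z \right)} = 3 \cdot 0 + z = 0 + z = z$)
$f{\left(G \right)} = -2$
$P = -8$ ($P = \left(-2\right)^{3} = -8$)
$P 110 = \left(-8\right) 110 = -880$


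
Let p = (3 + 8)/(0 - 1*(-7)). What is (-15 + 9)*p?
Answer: -66/7 ≈ -9.4286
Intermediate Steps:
p = 11/7 (p = 11/(0 + 7) = 11/7 ≈ 1.5714)
(-15 + 9)*p = (-15 + 9)*(11/7) = -6*11/7 = -66/7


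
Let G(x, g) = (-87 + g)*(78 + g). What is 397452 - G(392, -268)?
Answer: 330002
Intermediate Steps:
397452 - G(392, -268) = 397452 - (-6786 + (-268)**2 - 9*(-268)) = 397452 - (-6786 + 71824 + 2412) = 397452 - 1*67450 = 397452 - 67450 = 330002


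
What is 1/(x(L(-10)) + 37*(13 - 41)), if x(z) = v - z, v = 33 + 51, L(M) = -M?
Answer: -1/962 ≈ -0.0010395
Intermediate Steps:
v = 84
x(z) = 84 - z
1/(x(L(-10)) + 37*(13 - 41)) = 1/((84 - (-1)*(-10)) + 37*(13 - 41)) = 1/((84 - 1*10) + 37*(-28)) = 1/((84 - 10) - 1036) = 1/(74 - 1036) = 1/(-962) = -1/962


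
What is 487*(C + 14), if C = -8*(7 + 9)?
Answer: -55518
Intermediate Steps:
C = -128 (C = -8*16 = -128)
487*(C + 14) = 487*(-128 + 14) = 487*(-114) = -55518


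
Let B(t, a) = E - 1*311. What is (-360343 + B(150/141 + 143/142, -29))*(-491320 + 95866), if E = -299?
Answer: 142740307662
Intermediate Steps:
B(t, a) = -610 (B(t, a) = -299 - 1*311 = -299 - 311 = -610)
(-360343 + B(150/141 + 143/142, -29))*(-491320 + 95866) = (-360343 - 610)*(-491320 + 95866) = -360953*(-395454) = 142740307662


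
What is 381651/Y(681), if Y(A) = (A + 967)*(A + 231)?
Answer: 127217/500992 ≈ 0.25393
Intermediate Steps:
Y(A) = (231 + A)*(967 + A) (Y(A) = (967 + A)*(231 + A) = (231 + A)*(967 + A))
381651/Y(681) = 381651/(223377 + 681² + 1198*681) = 381651/(223377 + 463761 + 815838) = 381651/1502976 = 381651*(1/1502976) = 127217/500992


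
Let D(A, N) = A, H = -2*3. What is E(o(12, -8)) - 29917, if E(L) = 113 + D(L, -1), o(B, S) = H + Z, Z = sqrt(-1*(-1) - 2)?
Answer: -29810 + I ≈ -29810.0 + 1.0*I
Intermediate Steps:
H = -6
Z = I (Z = sqrt(1 - 2) = sqrt(-1) = I ≈ 1.0*I)
o(B, S) = -6 + I
E(L) = 113 + L
E(o(12, -8)) - 29917 = (113 + (-6 + I)) - 29917 = (107 + I) - 29917 = -29810 + I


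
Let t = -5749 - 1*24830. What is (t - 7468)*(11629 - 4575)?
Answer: -268383538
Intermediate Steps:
t = -30579 (t = -5749 - 24830 = -30579)
(t - 7468)*(11629 - 4575) = (-30579 - 7468)*(11629 - 4575) = -38047*7054 = -268383538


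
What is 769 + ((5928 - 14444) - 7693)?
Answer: -15440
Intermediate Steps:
769 + ((5928 - 14444) - 7693) = 769 + (-8516 - 7693) = 769 - 16209 = -15440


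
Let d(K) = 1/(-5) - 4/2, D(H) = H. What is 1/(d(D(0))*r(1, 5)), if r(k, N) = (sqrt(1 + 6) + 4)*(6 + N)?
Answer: -20/1089 + 5*sqrt(7)/1089 ≈ -0.0062179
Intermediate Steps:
r(k, N) = (4 + sqrt(7))*(6 + N) (r(k, N) = (sqrt(7) + 4)*(6 + N) = (4 + sqrt(7))*(6 + N))
d(K) = -11/5 (d(K) = 1*(-1/5) - 4*1/2 = -1/5 - 2 = -11/5)
1/(d(D(0))*r(1, 5)) = 1/(-11*(24 + 4*5 + 6*sqrt(7) + 5*sqrt(7))/5) = 1/(-11*(24 + 20 + 6*sqrt(7) + 5*sqrt(7))/5) = 1/(-11*(44 + 11*sqrt(7))/5) = 1/(-484/5 - 121*sqrt(7)/5)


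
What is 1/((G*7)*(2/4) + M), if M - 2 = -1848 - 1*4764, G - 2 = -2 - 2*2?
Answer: -1/6624 ≈ -0.00015097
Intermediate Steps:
G = -4 (G = 2 + (-2 - 2*2) = 2 + (-2 - 4) = 2 - 6 = -4)
M = -6610 (M = 2 + (-1848 - 1*4764) = 2 + (-1848 - 4764) = 2 - 6612 = -6610)
1/((G*7)*(2/4) + M) = 1/((-4*7)*(2/4) - 6610) = 1/(-56/4 - 6610) = 1/(-28*½ - 6610) = 1/(-14 - 6610) = 1/(-6624) = -1/6624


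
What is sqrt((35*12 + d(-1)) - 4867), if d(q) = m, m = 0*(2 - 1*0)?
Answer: I*sqrt(4447) ≈ 66.686*I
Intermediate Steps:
m = 0 (m = 0*(2 + 0) = 0*2 = 0)
d(q) = 0
sqrt((35*12 + d(-1)) - 4867) = sqrt((35*12 + 0) - 4867) = sqrt((420 + 0) - 4867) = sqrt(420 - 4867) = sqrt(-4447) = I*sqrt(4447)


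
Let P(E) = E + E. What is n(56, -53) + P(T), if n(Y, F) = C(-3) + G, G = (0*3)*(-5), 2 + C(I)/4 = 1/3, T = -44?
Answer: -284/3 ≈ -94.667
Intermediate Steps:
C(I) = -20/3 (C(I) = -8 + 4/3 = -20/3)
G = 0 (G = 0*(-5) = 0)
n(Y, F) = -20/3 (n(Y, F) = -20/3 + 0 = -20/3)
P(E) = 2*E
n(56, -53) + P(T) = -20/3 + 2*(-44) = -20/3 - 88 = -284/3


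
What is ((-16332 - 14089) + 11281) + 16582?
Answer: -2558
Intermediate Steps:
((-16332 - 14089) + 11281) + 16582 = (-30421 + 11281) + 16582 = -19140 + 16582 = -2558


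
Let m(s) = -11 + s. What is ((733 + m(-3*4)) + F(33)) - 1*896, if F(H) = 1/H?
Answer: -6137/33 ≈ -185.97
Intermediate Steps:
((733 + m(-3*4)) + F(33)) - 1*896 = ((733 + (-11 - 3*4)) + 1/33) - 1*896 = ((733 + (-11 - 12)) + 1/33) - 896 = ((733 - 23) + 1/33) - 896 = (710 + 1/33) - 896 = 23431/33 - 896 = -6137/33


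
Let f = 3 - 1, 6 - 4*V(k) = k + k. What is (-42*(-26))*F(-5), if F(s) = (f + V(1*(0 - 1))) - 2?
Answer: 2184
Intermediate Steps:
V(k) = 3/2 - k/2 (V(k) = 3/2 - (k + k)/4 = 3/2 - k/2)
f = 2
F(s) = 2 (F(s) = (2 + (3/2 - (0 - 1)/2)) - 2 = (2 + (3/2 - (-1)/2)) - 2 = (2 + (3/2 - ½*(-1))) - 2 = (2 + (3/2 + ½)) - 2 = (2 + 2) - 2 = 4 - 2 = 2)
(-42*(-26))*F(-5) = -42*(-26)*2 = 1092*2 = 2184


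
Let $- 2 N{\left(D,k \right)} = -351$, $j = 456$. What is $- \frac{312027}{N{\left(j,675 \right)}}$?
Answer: $- \frac{208018}{117} \approx -1777.9$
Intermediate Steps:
$N{\left(D,k \right)} = \frac{351}{2}$ ($N{\left(D,k \right)} = \left(- \frac{1}{2}\right) \left(-351\right) = \frac{351}{2}$)
$- \frac{312027}{N{\left(j,675 \right)}} = - \frac{312027}{\frac{351}{2}} = \left(-312027\right) \frac{2}{351} = - \frac{208018}{117}$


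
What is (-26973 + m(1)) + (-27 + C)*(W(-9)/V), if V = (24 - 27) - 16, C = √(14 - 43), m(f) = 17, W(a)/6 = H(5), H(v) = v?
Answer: -511354/19 - 30*I*√29/19 ≈ -26913.0 - 8.5029*I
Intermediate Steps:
W(a) = 30 (W(a) = 6*5 = 30)
C = I*√29 (C = √(-29) = I*√29 ≈ 5.3852*I)
V = -19 (V = -3 - 16 = -19)
(-26973 + m(1)) + (-27 + C)*(W(-9)/V) = (-26973 + 17) + (-27 + I*√29)*(30/(-19)) = -26956 + (-27 + I*√29)*(30*(-1/19)) = -26956 + (-27 + I*√29)*(-30/19) = -26956 + (810/19 - 30*I*√29/19) = -511354/19 - 30*I*√29/19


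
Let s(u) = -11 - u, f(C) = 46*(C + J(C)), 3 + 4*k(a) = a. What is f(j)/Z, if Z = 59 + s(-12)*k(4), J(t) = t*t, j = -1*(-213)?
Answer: 2795696/79 ≈ 35389.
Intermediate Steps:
k(a) = -3/4 + a/4
j = 213
J(t) = t**2
f(C) = 46*C + 46*C**2 (f(C) = 46*(C + C**2) = 46*C + 46*C**2)
Z = 237/4 (Z = 59 + (-11 - 1*(-12))*(-3/4 + (1/4)*4) = 59 + (-11 + 12)*(-3/4 + 1) = 59 + 1*(1/4) = 59 + 1/4 = 237/4 ≈ 59.250)
f(j)/Z = (46*213*(1 + 213))/(237/4) = (46*213*214)*(4/237) = 2096772*(4/237) = 2795696/79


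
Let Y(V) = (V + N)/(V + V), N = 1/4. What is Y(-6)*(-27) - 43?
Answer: -895/16 ≈ -55.938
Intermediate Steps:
N = ¼ ≈ 0.25000
Y(V) = (¼ + V)/(2*V) (Y(V) = (V + ¼)/(V + V) = (¼ + V)/((2*V)) = (¼ + V)*(1/(2*V)) = (¼ + V)/(2*V))
Y(-6)*(-27) - 43 = ((⅛)*(1 + 4*(-6))/(-6))*(-27) - 43 = ((⅛)*(-⅙)*(1 - 24))*(-27) - 43 = ((⅛)*(-⅙)*(-23))*(-27) - 43 = (23/48)*(-27) - 43 = -207/16 - 43 = -895/16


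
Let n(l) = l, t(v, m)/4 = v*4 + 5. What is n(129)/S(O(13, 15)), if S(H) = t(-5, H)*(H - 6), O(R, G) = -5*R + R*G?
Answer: -43/2480 ≈ -0.017339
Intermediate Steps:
t(v, m) = 20 + 16*v (t(v, m) = 4*(v*4 + 5) = 4*(4*v + 5) = 4*(5 + 4*v) = 20 + 16*v)
O(R, G) = -5*R + G*R
S(H) = 360 - 60*H (S(H) = (20 + 16*(-5))*(H - 6) = (20 - 80)*(-6 + H) = -60*(-6 + H) = 360 - 60*H)
n(129)/S(O(13, 15)) = 129/(360 - 780*(-5 + 15)) = 129/(360 - 780*10) = 129/(360 - 60*130) = 129/(360 - 7800) = 129/(-7440) = 129*(-1/7440) = -43/2480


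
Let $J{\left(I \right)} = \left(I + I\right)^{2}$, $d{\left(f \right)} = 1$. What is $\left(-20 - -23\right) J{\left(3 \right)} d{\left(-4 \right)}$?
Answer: $108$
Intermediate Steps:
$J{\left(I \right)} = 4 I^{2}$ ($J{\left(I \right)} = \left(2 I\right)^{2} = 4 I^{2}$)
$\left(-20 - -23\right) J{\left(3 \right)} d{\left(-4 \right)} = \left(-20 - -23\right) 4 \cdot 3^{2} \cdot 1 = \left(-20 + 23\right) 4 \cdot 9 \cdot 1 = 3 \cdot 36 \cdot 1 = 108 \cdot 1 = 108$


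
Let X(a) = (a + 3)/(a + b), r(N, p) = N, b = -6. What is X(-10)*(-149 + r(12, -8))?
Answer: -959/16 ≈ -59.938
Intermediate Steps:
X(a) = (3 + a)/(-6 + a) (X(a) = (a + 3)/(a - 6) = (3 + a)/(-6 + a))
X(-10)*(-149 + r(12, -8)) = ((3 - 10)/(-6 - 10))*(-149 + 12) = (-7/(-16))*(-137) = -1/16*(-7)*(-137) = (7/16)*(-137) = -959/16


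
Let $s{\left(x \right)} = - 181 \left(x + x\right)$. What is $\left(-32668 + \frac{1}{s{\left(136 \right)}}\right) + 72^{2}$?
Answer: $- \frac{1353092289}{49232} \approx -27484.0$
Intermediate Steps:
$s{\left(x \right)} = - 362 x$ ($s{\left(x \right)} = - 181 \cdot 2 x = - 362 x$)
$\left(-32668 + \frac{1}{s{\left(136 \right)}}\right) + 72^{2} = \left(-32668 + \frac{1}{\left(-362\right) 136}\right) + 72^{2} = \left(-32668 + \frac{1}{-49232}\right) + 5184 = \left(-32668 - \frac{1}{49232}\right) + 5184 = - \frac{1608310977}{49232} + 5184 = - \frac{1353092289}{49232}$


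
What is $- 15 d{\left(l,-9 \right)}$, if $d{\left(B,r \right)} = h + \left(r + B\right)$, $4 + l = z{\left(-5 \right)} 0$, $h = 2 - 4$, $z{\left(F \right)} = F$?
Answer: $225$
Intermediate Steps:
$h = -2$
$l = -4$ ($l = -4 - 0 = -4 + 0 = -4$)
$d{\left(B,r \right)} = -2 + B + r$ ($d{\left(B,r \right)} = -2 + \left(r + B\right) = -2 + \left(B + r\right) = -2 + B + r$)
$- 15 d{\left(l,-9 \right)} = - 15 \left(-2 - 4 - 9\right) = \left(-15\right) \left(-15\right) = 225$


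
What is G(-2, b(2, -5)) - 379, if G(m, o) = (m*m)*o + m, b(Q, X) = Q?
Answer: -373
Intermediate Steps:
G(m, o) = m + o*m**2 (G(m, o) = m**2*o + m = o*m**2 + m = m + o*m**2)
G(-2, b(2, -5)) - 379 = -2*(1 - 2*2) - 379 = -2*(1 - 4) - 379 = -2*(-3) - 379 = 6 - 379 = -373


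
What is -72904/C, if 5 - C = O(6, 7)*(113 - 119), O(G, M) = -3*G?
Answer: 72904/103 ≈ 707.81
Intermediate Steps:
C = -103 (C = 5 - (-3*6)*(113 - 119) = 5 - (-18)*(-6) = 5 - 1*108 = 5 - 108 = -103)
-72904/C = -72904/(-103) = -72904*(-1/103) = 72904/103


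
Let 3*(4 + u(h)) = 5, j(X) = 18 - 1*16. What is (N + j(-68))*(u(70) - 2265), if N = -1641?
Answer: 11148478/3 ≈ 3.7162e+6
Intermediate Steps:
j(X) = 2 (j(X) = 18 - 16 = 2)
u(h) = -7/3 (u(h) = -4 + (1/3)*5 = -4 + 5/3 = -7/3)
(N + j(-68))*(u(70) - 2265) = (-1641 + 2)*(-7/3 - 2265) = -1639*(-6802/3) = 11148478/3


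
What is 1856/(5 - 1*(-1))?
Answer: 928/3 ≈ 309.33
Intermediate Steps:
1856/(5 - 1*(-1)) = 1856/(5 + 1) = 1856/6 = 1856*(1/6) = 928/3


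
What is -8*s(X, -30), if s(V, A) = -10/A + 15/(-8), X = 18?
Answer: 37/3 ≈ 12.333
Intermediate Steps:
s(V, A) = -15/8 - 10/A (s(V, A) = -10/A + 15*(-1/8) = -10/A - 15/8 = -15/8 - 10/A)
-8*s(X, -30) = -8*(-15/8 - 10/(-30)) = -8*(-15/8 - 10*(-1/30)) = -8*(-15/8 + 1/3) = -8*(-37/24) = 37/3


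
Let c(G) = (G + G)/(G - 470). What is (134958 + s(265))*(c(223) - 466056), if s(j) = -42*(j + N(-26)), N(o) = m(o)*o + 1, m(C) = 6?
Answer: -1154155803228/19 ≈ -6.0745e+10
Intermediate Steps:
N(o) = 1 + 6*o (N(o) = 6*o + 1 = 1 + 6*o)
s(j) = 6510 - 42*j (s(j) = -42*(j + (1 + 6*(-26))) = -42*(j + (1 - 156)) = -42*(j - 155) = -42*(-155 + j) = 6510 - 42*j)
c(G) = 2*G/(-470 + G) (c(G) = (2*G)/(-470 + G) = 2*G/(-470 + G))
(134958 + s(265))*(c(223) - 466056) = (134958 + (6510 - 42*265))*(2*223/(-470 + 223) - 466056) = (134958 + (6510 - 11130))*(2*223/(-247) - 466056) = (134958 - 4620)*(2*223*(-1/247) - 466056) = 130338*(-446/247 - 466056) = 130338*(-115116278/247) = -1154155803228/19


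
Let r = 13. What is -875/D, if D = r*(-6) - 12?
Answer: 175/18 ≈ 9.7222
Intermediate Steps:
D = -90 (D = 13*(-6) - 12 = -78 - 12 = -90)
-875/D = -875/(-90) = -875*(-1/90) = 175/18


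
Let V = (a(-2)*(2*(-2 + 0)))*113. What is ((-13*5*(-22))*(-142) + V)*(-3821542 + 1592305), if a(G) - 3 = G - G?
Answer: 455691710592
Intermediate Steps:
a(G) = 3 (a(G) = 3 + (G - G) = 3 + 0 = 3)
V = -1356 (V = (3*(2*(-2 + 0)))*113 = (3*(2*(-2)))*113 = (3*(-4))*113 = -12*113 = -1356)
((-13*5*(-22))*(-142) + V)*(-3821542 + 1592305) = ((-13*5*(-22))*(-142) - 1356)*(-3821542 + 1592305) = (-65*(-22)*(-142) - 1356)*(-2229237) = (1430*(-142) - 1356)*(-2229237) = (-203060 - 1356)*(-2229237) = -204416*(-2229237) = 455691710592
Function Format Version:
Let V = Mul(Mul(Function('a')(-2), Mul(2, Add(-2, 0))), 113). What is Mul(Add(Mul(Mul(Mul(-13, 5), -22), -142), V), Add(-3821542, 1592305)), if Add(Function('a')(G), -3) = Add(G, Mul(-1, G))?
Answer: 455691710592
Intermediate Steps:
Function('a')(G) = 3 (Function('a')(G) = Add(3, Add(G, Mul(-1, G))) = Add(3, 0) = 3)
V = -1356 (V = Mul(Mul(3, Mul(2, Add(-2, 0))), 113) = Mul(Mul(3, Mul(2, -2)), 113) = Mul(Mul(3, -4), 113) = Mul(-12, 113) = -1356)
Mul(Add(Mul(Mul(Mul(-13, 5), -22), -142), V), Add(-3821542, 1592305)) = Mul(Add(Mul(Mul(Mul(-13, 5), -22), -142), -1356), Add(-3821542, 1592305)) = Mul(Add(Mul(Mul(-65, -22), -142), -1356), -2229237) = Mul(Add(Mul(1430, -142), -1356), -2229237) = Mul(Add(-203060, -1356), -2229237) = Mul(-204416, -2229237) = 455691710592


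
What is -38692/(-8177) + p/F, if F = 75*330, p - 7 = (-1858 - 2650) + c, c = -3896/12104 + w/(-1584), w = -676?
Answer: 32453492180257/7132707153000 ≈ 4.5500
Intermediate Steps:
c = 62845/599148 (c = -3896/12104 - 676/(-1584) = -3896*1/12104 - 676*(-1/1584) = -487/1513 + 169/396 = 62845/599148 ≈ 0.10489)
p = -2696702303/599148 (p = 7 + ((-1858 - 2650) + 62845/599148) = 7 + (-4508 + 62845/599148) = 7 - 2700896339/599148 = -2696702303/599148 ≈ -4500.9)
F = 24750
-38692/(-8177) + p/F = -38692/(-8177) - 2696702303/599148/24750 = -38692*(-1/8177) - 2696702303/599148*1/24750 = 2276/481 - 2696702303/14828913000 = 32453492180257/7132707153000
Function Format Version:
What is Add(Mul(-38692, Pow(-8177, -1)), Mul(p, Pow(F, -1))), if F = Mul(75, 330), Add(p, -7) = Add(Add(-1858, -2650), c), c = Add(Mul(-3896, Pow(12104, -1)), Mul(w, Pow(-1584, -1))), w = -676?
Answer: Rational(32453492180257, 7132707153000) ≈ 4.5500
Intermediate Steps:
c = Rational(62845, 599148) (c = Add(Mul(-3896, Pow(12104, -1)), Mul(-676, Pow(-1584, -1))) = Add(Mul(-3896, Rational(1, 12104)), Mul(-676, Rational(-1, 1584))) = Add(Rational(-487, 1513), Rational(169, 396)) = Rational(62845, 599148) ≈ 0.10489)
p = Rational(-2696702303, 599148) (p = Add(7, Add(Add(-1858, -2650), Rational(62845, 599148))) = Add(7, Add(-4508, Rational(62845, 599148))) = Add(7, Rational(-2700896339, 599148)) = Rational(-2696702303, 599148) ≈ -4500.9)
F = 24750
Add(Mul(-38692, Pow(-8177, -1)), Mul(p, Pow(F, -1))) = Add(Mul(-38692, Pow(-8177, -1)), Mul(Rational(-2696702303, 599148), Pow(24750, -1))) = Add(Mul(-38692, Rational(-1, 8177)), Mul(Rational(-2696702303, 599148), Rational(1, 24750))) = Add(Rational(2276, 481), Rational(-2696702303, 14828913000)) = Rational(32453492180257, 7132707153000)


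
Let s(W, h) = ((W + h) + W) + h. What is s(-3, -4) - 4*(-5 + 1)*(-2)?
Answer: -46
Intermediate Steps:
s(W, h) = 2*W + 2*h (s(W, h) = (h + 2*W) + h = 2*W + 2*h)
s(-3, -4) - 4*(-5 + 1)*(-2) = (2*(-3) + 2*(-4)) - 4*(-5 + 1)*(-2) = (-6 - 8) - 4*(-4)*(-2) = -14 + 16*(-2) = -14 - 32 = -46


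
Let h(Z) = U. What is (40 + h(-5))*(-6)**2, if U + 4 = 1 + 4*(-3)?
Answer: 900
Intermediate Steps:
U = -15 (U = -4 + (1 + 4*(-3)) = -4 + (1 - 12) = -4 - 11 = -15)
h(Z) = -15
(40 + h(-5))*(-6)**2 = (40 - 15)*(-6)**2 = 25*36 = 900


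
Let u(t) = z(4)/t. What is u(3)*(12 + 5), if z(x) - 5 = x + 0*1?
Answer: 51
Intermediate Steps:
z(x) = 5 + x (z(x) = 5 + (x + 0*1) = 5 + (x + 0) = 5 + x)
u(t) = 9/t (u(t) = (5 + 4)/t = 9/t)
u(3)*(12 + 5) = (9/3)*(12 + 5) = (9*(⅓))*17 = 3*17 = 51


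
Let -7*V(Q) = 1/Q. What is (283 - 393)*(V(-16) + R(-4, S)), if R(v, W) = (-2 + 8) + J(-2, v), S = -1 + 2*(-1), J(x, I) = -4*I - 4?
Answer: -110935/56 ≈ -1981.0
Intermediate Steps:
J(x, I) = -4 - 4*I
V(Q) = -1/(7*Q)
S = -3 (S = -1 - 2 = -3)
R(v, W) = 2 - 4*v (R(v, W) = (-2 + 8) + (-4 - 4*v) = 6 + (-4 - 4*v) = 2 - 4*v)
(283 - 393)*(V(-16) + R(-4, S)) = (283 - 393)*(-1/7/(-16) + (2 - 4*(-4))) = -110*(-1/7*(-1/16) + (2 + 16)) = -110*(1/112 + 18) = -110*2017/112 = -110935/56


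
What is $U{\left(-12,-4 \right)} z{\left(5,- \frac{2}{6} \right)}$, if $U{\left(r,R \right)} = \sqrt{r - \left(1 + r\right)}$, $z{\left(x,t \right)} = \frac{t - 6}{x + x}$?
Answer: $- \frac{19 i}{30} \approx - 0.63333 i$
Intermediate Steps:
$z{\left(x,t \right)} = \frac{-6 + t}{2 x}$
$U{\left(r,R \right)} = i$ ($U{\left(r,R \right)} = \sqrt{-1} = i$)
$U{\left(-12,-4 \right)} z{\left(5,- \frac{2}{6} \right)} = i \frac{-6 - \frac{2}{6}}{2 \cdot 5} = i \frac{1}{2} \cdot \frac{1}{5} \left(-6 - \frac{1}{3}\right) = i \frac{1}{2} \cdot \frac{1}{5} \left(- \frac{19}{3}\right) = i \left(- \frac{19}{30}\right) = - \frac{19 i}{30}$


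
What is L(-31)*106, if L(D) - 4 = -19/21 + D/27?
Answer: 39008/189 ≈ 206.39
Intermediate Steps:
L(D) = 65/21 + D/27 (L(D) = 4 + (-19/21 + D/27) = 65/21 + D/27)
L(-31)*106 = (65/21 + (1/27)*(-31))*106 = (65/21 - 31/27)*106 = (368/189)*106 = 39008/189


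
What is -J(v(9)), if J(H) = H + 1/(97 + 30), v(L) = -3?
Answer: 380/127 ≈ 2.9921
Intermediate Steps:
J(H) = 1/127 + H (J(H) = H + 1/127 = 1/127 + H)
-J(v(9)) = -(1/127 - 3) = -1*(-380/127) = 380/127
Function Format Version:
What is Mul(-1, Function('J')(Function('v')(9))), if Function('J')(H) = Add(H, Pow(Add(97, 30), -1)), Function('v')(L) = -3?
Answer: Rational(380, 127) ≈ 2.9921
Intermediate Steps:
Function('J')(H) = Add(Rational(1, 127), H) (Function('J')(H) = Add(H, Pow(127, -1)) = Add(H, Rational(1, 127)) = Add(Rational(1, 127), H))
Mul(-1, Function('J')(Function('v')(9))) = Mul(-1, Add(Rational(1, 127), -3)) = Mul(-1, Rational(-380, 127)) = Rational(380, 127)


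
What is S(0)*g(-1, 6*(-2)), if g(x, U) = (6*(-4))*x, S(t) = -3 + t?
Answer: -72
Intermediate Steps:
g(x, U) = -24*x
S(0)*g(-1, 6*(-2)) = (-3 + 0)*(-24*(-1)) = -3*24 = -72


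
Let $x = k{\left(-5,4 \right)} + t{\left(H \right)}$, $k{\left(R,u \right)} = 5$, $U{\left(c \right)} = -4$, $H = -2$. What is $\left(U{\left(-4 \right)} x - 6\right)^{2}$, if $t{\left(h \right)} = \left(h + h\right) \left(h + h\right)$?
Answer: $8100$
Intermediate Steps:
$t{\left(h \right)} = 4 h^{2}$ ($t{\left(h \right)} = 2 h 2 h = 4 h^{2}$)
$x = 21$ ($x = 5 + 4 \left(-2\right)^{2} = 5 + 4 \cdot 4 = 5 + 16 = 21$)
$\left(U{\left(-4 \right)} x - 6\right)^{2} = \left(\left(-4\right) 21 - 6\right)^{2} = \left(-84 - 6\right)^{2} = \left(-90\right)^{2} = 8100$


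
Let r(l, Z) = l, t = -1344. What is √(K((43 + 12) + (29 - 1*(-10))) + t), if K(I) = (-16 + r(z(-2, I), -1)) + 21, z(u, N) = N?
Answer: I*√1245 ≈ 35.285*I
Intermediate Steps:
K(I) = 5 + I (K(I) = (-16 + I) + 21 = 5 + I)
√(K((43 + 12) + (29 - 1*(-10))) + t) = √((5 + ((43 + 12) + (29 - 1*(-10)))) - 1344) = √((5 + (55 + (29 + 10))) - 1344) = √((5 + (55 + 39)) - 1344) = √((5 + 94) - 1344) = √(99 - 1344) = √(-1245) = I*√1245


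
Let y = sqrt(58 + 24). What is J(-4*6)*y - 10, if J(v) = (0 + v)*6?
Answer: -10 - 144*sqrt(82) ≈ -1314.0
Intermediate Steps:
y = sqrt(82) ≈ 9.0554
J(v) = 6*v (J(v) = v*6 = 6*v)
J(-4*6)*y - 10 = (6*(-4*6))*sqrt(82) - 10 = (6*(-24))*sqrt(82) - 10 = -144*sqrt(82) - 10 = -10 - 144*sqrt(82)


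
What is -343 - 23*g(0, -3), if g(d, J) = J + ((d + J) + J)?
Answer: -136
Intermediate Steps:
g(d, J) = d + 3*J (g(d, J) = J + ((J + d) + J) = J + (d + 2*J) = d + 3*J)
-343 - 23*g(0, -3) = -343 - 23*(0 + 3*(-3)) = -343 - 23*(0 - 9) = -343 - 23*(-9) = -343 - 1*(-207) = -343 + 207 = -136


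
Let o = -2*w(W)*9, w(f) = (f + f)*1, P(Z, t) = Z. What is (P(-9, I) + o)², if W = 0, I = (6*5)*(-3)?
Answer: 81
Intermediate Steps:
I = -90 (I = 30*(-3) = -90)
w(f) = 2*f (w(f) = (2*f)*1 = 2*f)
o = 0 (o = -4*0*9 = -2*0*9 = 0*9 = 0)
(P(-9, I) + o)² = (-9 + 0)² = (-9)² = 81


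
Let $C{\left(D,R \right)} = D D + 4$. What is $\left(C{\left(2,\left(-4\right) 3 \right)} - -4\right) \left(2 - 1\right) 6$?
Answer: $72$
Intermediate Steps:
$C{\left(D,R \right)} = 4 + D^{2}$ ($C{\left(D,R \right)} = D^{2} + 4 = 4 + D^{2}$)
$\left(C{\left(2,\left(-4\right) 3 \right)} - -4\right) \left(2 - 1\right) 6 = \left(\left(4 + 2^{2}\right) - -4\right) \left(2 - 1\right) 6 = \left(\left(4 + 4\right) + 4\right) 1 \cdot 6 = \left(8 + 4\right) 1 \cdot 6 = 12 \cdot 1 \cdot 6 = 12 \cdot 6 = 72$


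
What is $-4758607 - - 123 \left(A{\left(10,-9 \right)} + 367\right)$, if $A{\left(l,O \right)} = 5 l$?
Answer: $-4707316$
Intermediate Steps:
$-4758607 - - 123 \left(A{\left(10,-9 \right)} + 367\right) = -4758607 - - 123 \left(5 \cdot 10 + 367\right) = -4758607 - - 123 \left(50 + 367\right) = -4758607 - \left(-123\right) 417 = -4758607 - -51291 = -4758607 + 51291 = -4707316$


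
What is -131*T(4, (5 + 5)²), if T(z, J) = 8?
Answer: -1048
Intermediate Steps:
-131*T(4, (5 + 5)²) = -131*8 = -1048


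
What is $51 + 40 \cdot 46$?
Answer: $1891$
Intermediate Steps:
$51 + 40 \cdot 46 = 51 + 1840 = 1891$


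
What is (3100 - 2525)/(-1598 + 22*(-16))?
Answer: -23/78 ≈ -0.29487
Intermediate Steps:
(3100 - 2525)/(-1598 + 22*(-16)) = 575/(-1598 - 352) = 575/(-1950) = 575*(-1/1950) = -23/78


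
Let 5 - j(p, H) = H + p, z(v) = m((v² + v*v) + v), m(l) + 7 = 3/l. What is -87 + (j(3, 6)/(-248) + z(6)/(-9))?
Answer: -312685/3627 ≈ -86.210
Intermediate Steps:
m(l) = -7 + 3/l
z(v) = -7 + 3/(v + 2*v²) (z(v) = -7 + 3/((v² + v*v) + v) = -7 + 3/((v² + v²) + v) = -7 + 3/(2*v² + v) = -7 + 3/(v + 2*v²))
j(p, H) = 5 - H - p (j(p, H) = 5 - (H + p) = 5 + (-H - p) = 5 - H - p)
-87 + (j(3, 6)/(-248) + z(6)/(-9)) = -87 + ((5 - 1*6 - 1*3)/(-248) + (-7 + 3/(6*(1 + 2*6)))/(-9)) = -87 + ((5 - 6 - 3)*(-1/248) + (-7 + 3*(⅙)/(1 + 12))*(-⅑)) = -87 + (-4*(-1/248) + (-7 + 3*(⅙)/13)*(-⅑)) = -87 + (1/62 + (-7 + 3*(⅙)*(1/13))*(-⅑)) = -87 + (1/62 + (-7 + 1/26)*(-⅑)) = -87 + (1/62 - 181/26*(-⅑)) = -87 + (1/62 + 181/234) = -87 + 2864/3627 = -312685/3627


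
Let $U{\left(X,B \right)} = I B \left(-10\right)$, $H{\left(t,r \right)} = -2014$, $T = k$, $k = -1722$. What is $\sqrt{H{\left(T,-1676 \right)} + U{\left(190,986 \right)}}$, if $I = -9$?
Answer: $\sqrt{86726} \approx 294.49$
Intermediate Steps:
$T = -1722$
$U{\left(X,B \right)} = 90 B$ ($U{\left(X,B \right)} = - 9 B \left(-10\right) = 90 B$)
$\sqrt{H{\left(T,-1676 \right)} + U{\left(190,986 \right)}} = \sqrt{-2014 + 90 \cdot 986} = \sqrt{-2014 + 88740} = \sqrt{86726}$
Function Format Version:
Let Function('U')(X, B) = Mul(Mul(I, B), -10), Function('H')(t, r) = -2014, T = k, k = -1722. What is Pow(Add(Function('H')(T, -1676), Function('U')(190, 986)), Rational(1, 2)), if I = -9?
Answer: Pow(86726, Rational(1, 2)) ≈ 294.49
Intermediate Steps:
T = -1722
Function('U')(X, B) = Mul(90, B) (Function('U')(X, B) = Mul(Mul(-9, B), -10) = Mul(90, B))
Pow(Add(Function('H')(T, -1676), Function('U')(190, 986)), Rational(1, 2)) = Pow(Add(-2014, Mul(90, 986)), Rational(1, 2)) = Pow(Add(-2014, 88740), Rational(1, 2)) = Pow(86726, Rational(1, 2))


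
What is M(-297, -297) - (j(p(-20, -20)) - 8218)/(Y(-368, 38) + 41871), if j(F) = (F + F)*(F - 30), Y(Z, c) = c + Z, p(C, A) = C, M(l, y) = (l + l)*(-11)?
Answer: 271435112/41541 ≈ 6534.1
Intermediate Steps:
M(l, y) = -22*l (M(l, y) = (2*l)*(-11) = -22*l)
Y(Z, c) = Z + c
j(F) = 2*F*(-30 + F) (j(F) = (2*F)*(-30 + F) = 2*F*(-30 + F))
M(-297, -297) - (j(p(-20, -20)) - 8218)/(Y(-368, 38) + 41871) = -22*(-297) - (2*(-20)*(-30 - 20) - 8218)/((-368 + 38) + 41871) = 6534 - (2*(-20)*(-50) - 8218)/(-330 + 41871) = 6534 - (2000 - 8218)/41541 = 6534 - (-6218)/41541 = 6534 - 1*(-6218/41541) = 6534 + 6218/41541 = 271435112/41541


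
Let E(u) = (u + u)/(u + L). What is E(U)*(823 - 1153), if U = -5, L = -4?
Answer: -1100/3 ≈ -366.67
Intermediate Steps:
E(u) = 2*u/(-4 + u) (E(u) = (u + u)/(u - 4) = (2*u)/(-4 + u) = 2*u/(-4 + u))
E(U)*(823 - 1153) = (2*(-5)/(-4 - 5))*(823 - 1153) = (2*(-5)/(-9))*(-330) = (2*(-5)*(-1/9))*(-330) = (10/9)*(-330) = -1100/3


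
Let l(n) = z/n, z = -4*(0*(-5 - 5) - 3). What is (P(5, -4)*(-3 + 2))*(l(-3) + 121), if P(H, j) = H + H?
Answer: -1170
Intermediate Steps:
P(H, j) = 2*H
z = 12 (z = -4*(0*(-10) - 3) = -4*(0 - 3) = -4*(-3) = 12)
l(n) = 12/n
(P(5, -4)*(-3 + 2))*(l(-3) + 121) = ((2*5)*(-3 + 2))*(12/(-3) + 121) = (10*(-1))*(12*(-⅓) + 121) = -10*(-4 + 121) = -10*117 = -1170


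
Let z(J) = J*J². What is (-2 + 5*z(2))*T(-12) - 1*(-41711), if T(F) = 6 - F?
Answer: 42395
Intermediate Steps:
z(J) = J³
(-2 + 5*z(2))*T(-12) - 1*(-41711) = (-2 + 5*2³)*(6 - 1*(-12)) - 1*(-41711) = (-2 + 5*8)*(6 + 12) + 41711 = (-2 + 40)*18 + 41711 = 38*18 + 41711 = 684 + 41711 = 42395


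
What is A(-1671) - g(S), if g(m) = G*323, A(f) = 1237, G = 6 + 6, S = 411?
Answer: -2639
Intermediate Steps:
G = 12
g(m) = 3876 (g(m) = 12*323 = 3876)
A(-1671) - g(S) = 1237 - 1*3876 = 1237 - 3876 = -2639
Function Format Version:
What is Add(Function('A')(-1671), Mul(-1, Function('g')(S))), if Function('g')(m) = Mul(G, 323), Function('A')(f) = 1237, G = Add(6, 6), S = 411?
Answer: -2639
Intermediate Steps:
G = 12
Function('g')(m) = 3876 (Function('g')(m) = Mul(12, 323) = 3876)
Add(Function('A')(-1671), Mul(-1, Function('g')(S))) = Add(1237, Mul(-1, 3876)) = Add(1237, -3876) = -2639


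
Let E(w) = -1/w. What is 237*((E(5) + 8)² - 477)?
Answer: -2465748/25 ≈ -98630.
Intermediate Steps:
237*((E(5) + 8)² - 477) = 237*((-1/5 + 8)² - 477) = 237*((-1*⅕ + 8)² - 477) = 237*((-⅕ + 8)² - 477) = 237*((39/5)² - 477) = 237*(1521/25 - 477) = 237*(-10404/25) = -2465748/25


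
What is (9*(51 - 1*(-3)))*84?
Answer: 40824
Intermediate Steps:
(9*(51 - 1*(-3)))*84 = (9*(51 + 3))*84 = (9*54)*84 = 486*84 = 40824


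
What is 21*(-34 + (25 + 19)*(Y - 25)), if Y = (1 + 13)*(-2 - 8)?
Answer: -153174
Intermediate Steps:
Y = -140 (Y = 14*(-10) = -140)
21*(-34 + (25 + 19)*(Y - 25)) = 21*(-34 + (25 + 19)*(-140 - 25)) = 21*(-34 + 44*(-165)) = 21*(-34 - 7260) = 21*(-7294) = -153174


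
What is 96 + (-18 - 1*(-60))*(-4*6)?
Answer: -912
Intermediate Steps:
96 + (-18 - 1*(-60))*(-4*6) = 96 + (-18 + 60)*(-24) = 96 + 42*(-24) = 96 - 1008 = -912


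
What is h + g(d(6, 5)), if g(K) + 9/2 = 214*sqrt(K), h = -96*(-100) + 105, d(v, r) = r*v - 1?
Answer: 19401/2 + 214*sqrt(29) ≈ 10853.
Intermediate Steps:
d(v, r) = -1 + r*v
h = 9705 (h = 9600 + 105 = 9705)
g(K) = -9/2 + 214*sqrt(K)
h + g(d(6, 5)) = 9705 + (-9/2 + 214*sqrt(-1 + 5*6)) = 9705 + (-9/2 + 214*sqrt(-1 + 30)) = 9705 + (-9/2 + 214*sqrt(29)) = 19401/2 + 214*sqrt(29)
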